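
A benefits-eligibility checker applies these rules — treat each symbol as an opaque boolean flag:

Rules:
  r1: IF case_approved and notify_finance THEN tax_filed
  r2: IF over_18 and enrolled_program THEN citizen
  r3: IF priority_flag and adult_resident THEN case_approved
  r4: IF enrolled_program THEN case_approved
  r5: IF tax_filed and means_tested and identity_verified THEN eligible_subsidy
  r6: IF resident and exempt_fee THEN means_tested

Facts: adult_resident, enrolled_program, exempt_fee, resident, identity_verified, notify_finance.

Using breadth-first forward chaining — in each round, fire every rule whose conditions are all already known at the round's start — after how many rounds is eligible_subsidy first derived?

[1] r4 [IF enrolled_program THEN case_approved]; r6 [IF resident and exempt_fee THEN means_tested]. ⇒ new: case_approved, means_tested.
[2] r1 [IF case_approved and notify_finance THEN tax_filed]. ⇒ new: tax_filed.
[3] r5 [IF tax_filed and means_tested and identity_verified THEN eligible_subsidy]. ⇒ new: eligible_subsidy.
eligible_subsidy first appears in round 3.

3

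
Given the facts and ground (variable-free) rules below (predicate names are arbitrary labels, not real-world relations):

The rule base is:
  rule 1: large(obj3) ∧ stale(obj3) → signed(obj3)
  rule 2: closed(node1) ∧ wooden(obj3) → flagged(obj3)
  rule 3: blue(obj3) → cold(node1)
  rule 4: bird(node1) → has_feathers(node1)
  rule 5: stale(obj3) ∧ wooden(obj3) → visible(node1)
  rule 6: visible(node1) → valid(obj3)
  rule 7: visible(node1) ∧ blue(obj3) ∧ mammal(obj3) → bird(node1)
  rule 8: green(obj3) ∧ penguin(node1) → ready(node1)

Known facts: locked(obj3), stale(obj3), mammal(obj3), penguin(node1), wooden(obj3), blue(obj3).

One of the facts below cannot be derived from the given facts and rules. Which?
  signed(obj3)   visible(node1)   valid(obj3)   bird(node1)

Round 1: rule 3 [blue(obj3) → cold(node1)]; rule 5 [stale(obj3) ∧ wooden(obj3) → visible(node1)]. Adds cold(node1), visible(node1).
Round 2: rule 6 [visible(node1) → valid(obj3)]; rule 7 [visible(node1) ∧ blue(obj3) ∧ mammal(obj3) → bird(node1)]. Adds valid(obj3), bird(node1).
Round 3: rule 4 [bird(node1) → has_feathers(node1)]. Adds has_feathers(node1).
Derived: visible(node1) (round 1), bird(node1) (round 2), valid(obj3) (round 2). signed(obj3) never appears in any round.

signed(obj3)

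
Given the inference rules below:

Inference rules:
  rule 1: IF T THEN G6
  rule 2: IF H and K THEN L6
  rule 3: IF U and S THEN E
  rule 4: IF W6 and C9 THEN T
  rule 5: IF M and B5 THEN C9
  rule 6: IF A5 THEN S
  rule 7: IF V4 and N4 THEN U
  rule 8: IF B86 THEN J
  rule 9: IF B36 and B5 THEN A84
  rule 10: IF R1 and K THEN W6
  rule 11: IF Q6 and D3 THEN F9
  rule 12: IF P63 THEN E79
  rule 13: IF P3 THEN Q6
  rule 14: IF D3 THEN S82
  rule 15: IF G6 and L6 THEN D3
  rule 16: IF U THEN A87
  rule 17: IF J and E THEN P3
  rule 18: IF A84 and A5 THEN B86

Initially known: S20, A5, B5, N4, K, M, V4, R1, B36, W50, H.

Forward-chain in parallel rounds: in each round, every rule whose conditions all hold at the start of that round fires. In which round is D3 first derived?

Round 1 fires rule 2, rule 5, rule 6, rule 7, rule 9, rule 10, giving L6, C9, S, U, A84, W6.
Round 2 fires rule 3, rule 4, rule 16, rule 18, giving E, T, A87, B86.
Round 3 fires rule 1, rule 8, giving G6, J.
Round 4 fires rule 15, rule 17, giving D3, P3.
D3 first appears in round 4.

4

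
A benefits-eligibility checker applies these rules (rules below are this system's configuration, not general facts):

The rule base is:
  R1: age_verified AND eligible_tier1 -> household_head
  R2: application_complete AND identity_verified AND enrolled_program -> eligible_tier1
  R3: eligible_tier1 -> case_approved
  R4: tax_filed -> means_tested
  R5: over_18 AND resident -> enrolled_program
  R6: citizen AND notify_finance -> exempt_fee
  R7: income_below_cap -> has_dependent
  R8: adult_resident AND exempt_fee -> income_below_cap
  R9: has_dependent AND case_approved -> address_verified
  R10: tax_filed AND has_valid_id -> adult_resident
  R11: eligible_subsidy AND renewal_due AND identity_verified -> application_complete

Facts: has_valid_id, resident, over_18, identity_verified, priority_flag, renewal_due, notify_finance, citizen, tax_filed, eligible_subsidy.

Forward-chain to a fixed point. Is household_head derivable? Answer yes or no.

Round 1 fires R4, R5, R6, R10, R11, giving means_tested, enrolled_program, exempt_fee, adult_resident, application_complete.
Round 2 fires R2, R8, giving eligible_tier1, income_below_cap.
Round 3 fires R3, R7, giving case_approved, has_dependent.
Round 4 fires R9, giving address_verified.
Fixed point reached. household_head is concluded only by R1; R1 needs age_verified (never derived).

no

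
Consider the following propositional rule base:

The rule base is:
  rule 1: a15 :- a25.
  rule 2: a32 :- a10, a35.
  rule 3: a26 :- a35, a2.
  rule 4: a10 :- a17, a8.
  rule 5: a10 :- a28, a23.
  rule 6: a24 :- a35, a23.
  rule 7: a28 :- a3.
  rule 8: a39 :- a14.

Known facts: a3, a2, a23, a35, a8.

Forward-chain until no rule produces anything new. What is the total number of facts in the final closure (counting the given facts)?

10

Round 1: rule 3 [a26 :- a35, a2.]; rule 6 [a24 :- a35, a23.]; rule 7 [a28 :- a3.]. New: a26, a24, a28.
Round 2: rule 5 [a10 :- a28, a23.]. New: a10.
Round 3: rule 2 [a32 :- a10, a35.]. New: a32.
Closure: {a10, a2, a23, a24, a26, a28, a3, a32, a35, a8} — 10 facts.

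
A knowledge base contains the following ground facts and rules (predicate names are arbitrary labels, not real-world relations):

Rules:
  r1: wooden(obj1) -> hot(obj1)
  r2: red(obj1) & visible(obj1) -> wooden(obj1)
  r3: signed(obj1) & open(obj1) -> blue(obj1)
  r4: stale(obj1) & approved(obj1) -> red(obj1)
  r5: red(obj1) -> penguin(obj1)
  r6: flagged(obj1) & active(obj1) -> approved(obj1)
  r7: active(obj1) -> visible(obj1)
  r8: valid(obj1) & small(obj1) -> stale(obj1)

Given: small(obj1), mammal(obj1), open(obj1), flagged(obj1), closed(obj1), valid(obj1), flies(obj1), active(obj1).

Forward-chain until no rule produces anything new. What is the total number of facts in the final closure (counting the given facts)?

15

Round 1: r6 [flagged(obj1) & active(obj1) -> approved(obj1)]; r7 [active(obj1) -> visible(obj1)]; r8 [valid(obj1) & small(obj1) -> stale(obj1)]. Adds approved(obj1), visible(obj1), stale(obj1).
Round 2: r4 [stale(obj1) & approved(obj1) -> red(obj1)]. Adds red(obj1).
Round 3: r2 [red(obj1) & visible(obj1) -> wooden(obj1)]; r5 [red(obj1) -> penguin(obj1)]. Adds wooden(obj1), penguin(obj1).
Round 4: r1 [wooden(obj1) -> hot(obj1)]. Adds hot(obj1).
Closure: {active(obj1), approved(obj1), closed(obj1), flagged(obj1), flies(obj1), hot(obj1), mammal(obj1), open(obj1), penguin(obj1), red(obj1), small(obj1), stale(obj1), valid(obj1), visible(obj1), wooden(obj1)} — 15 facts.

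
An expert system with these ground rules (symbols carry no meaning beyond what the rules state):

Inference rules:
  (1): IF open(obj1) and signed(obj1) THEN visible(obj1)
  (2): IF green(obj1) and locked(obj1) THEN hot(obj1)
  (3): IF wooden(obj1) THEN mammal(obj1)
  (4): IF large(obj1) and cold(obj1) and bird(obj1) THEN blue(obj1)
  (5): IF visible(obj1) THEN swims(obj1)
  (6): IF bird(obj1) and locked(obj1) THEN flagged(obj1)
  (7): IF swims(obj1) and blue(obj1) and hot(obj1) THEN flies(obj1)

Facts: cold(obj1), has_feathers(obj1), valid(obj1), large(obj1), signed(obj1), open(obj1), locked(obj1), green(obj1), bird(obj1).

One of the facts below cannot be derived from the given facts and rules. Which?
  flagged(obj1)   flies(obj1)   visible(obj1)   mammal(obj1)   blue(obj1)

Round 1 — (1), (2), (4), (6), derive visible(obj1), hot(obj1), blue(obj1), flagged(obj1).
Round 2 — (5), derive swims(obj1).
Round 3 — (7), derive flies(obj1).
Derived: flies(obj1) (round 3), visible(obj1) (round 1), flagged(obj1) (round 1), blue(obj1) (round 1). mammal(obj1) never appears in any round.

mammal(obj1)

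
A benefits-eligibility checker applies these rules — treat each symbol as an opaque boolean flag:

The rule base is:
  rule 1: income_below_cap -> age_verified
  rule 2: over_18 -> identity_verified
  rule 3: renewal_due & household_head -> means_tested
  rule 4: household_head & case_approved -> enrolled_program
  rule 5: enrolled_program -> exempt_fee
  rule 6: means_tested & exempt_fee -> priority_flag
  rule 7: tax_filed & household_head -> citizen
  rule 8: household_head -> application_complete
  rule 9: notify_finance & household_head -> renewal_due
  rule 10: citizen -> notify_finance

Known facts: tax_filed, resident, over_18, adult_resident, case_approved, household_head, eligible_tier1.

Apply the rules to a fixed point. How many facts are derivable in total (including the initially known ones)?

Round 1 fires rule 2, rule 4, rule 7, rule 8, giving identity_verified, enrolled_program, citizen, application_complete.
Round 2 fires rule 5, rule 10, giving exempt_fee, notify_finance.
Round 3 fires rule 9, giving renewal_due.
Round 4 fires rule 3, giving means_tested.
Round 5 fires rule 6, giving priority_flag.
Closure: {adult_resident, application_complete, case_approved, citizen, eligible_tier1, enrolled_program, exempt_fee, household_head, identity_verified, means_tested, notify_finance, over_18, priority_flag, renewal_due, resident, tax_filed} — 16 facts.

16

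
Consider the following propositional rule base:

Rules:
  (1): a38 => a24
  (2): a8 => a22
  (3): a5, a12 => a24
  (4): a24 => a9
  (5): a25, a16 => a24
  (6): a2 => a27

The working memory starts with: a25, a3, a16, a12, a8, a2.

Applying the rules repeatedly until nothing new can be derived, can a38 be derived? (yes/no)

no

Round 1 fires (2), (5), (6), giving a22, a24, a27.
Round 2 fires (4), giving a9.
Fixed point reached. No rule has a38 as a consequent, and it is not given.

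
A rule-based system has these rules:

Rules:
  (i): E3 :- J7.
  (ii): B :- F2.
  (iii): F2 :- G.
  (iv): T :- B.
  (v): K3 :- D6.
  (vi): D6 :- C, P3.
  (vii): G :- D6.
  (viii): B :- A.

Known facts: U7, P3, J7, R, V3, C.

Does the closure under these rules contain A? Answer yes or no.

[1] (i) [E3 :- J7.]; (vi) [D6 :- C, P3.]. ⇒ new: E3, D6.
[2] (v) [K3 :- D6.]; (vii) [G :- D6.]. ⇒ new: K3, G.
[3] (iii) [F2 :- G.]. ⇒ new: F2.
[4] (ii) [B :- F2.]. ⇒ new: B.
[5] (iv) [T :- B.]. ⇒ new: T.
Fixed point reached. No rule has A as a consequent, and it is not given.

no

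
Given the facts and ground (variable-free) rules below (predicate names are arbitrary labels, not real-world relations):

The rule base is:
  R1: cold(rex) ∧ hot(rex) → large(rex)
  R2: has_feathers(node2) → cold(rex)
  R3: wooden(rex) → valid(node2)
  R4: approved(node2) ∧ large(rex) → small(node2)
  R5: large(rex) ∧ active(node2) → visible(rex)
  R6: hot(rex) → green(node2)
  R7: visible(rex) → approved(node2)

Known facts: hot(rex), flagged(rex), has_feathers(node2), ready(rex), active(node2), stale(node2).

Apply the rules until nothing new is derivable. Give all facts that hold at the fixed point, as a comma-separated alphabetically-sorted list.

active(node2), approved(node2), cold(rex), flagged(rex), green(node2), has_feathers(node2), hot(rex), large(rex), ready(rex), small(node2), stale(node2), visible(rex)

Round 1: R2 [has_feathers(node2) → cold(rex)]; R6 [hot(rex) → green(node2)]. Adds cold(rex), green(node2).
Round 2: R1 [cold(rex) ∧ hot(rex) → large(rex)]. Adds large(rex).
Round 3: R5 [large(rex) ∧ active(node2) → visible(rex)]. Adds visible(rex).
Round 4: R7 [visible(rex) → approved(node2)]. Adds approved(node2).
Round 5: R4 [approved(node2) ∧ large(rex) → small(node2)]. Adds small(node2).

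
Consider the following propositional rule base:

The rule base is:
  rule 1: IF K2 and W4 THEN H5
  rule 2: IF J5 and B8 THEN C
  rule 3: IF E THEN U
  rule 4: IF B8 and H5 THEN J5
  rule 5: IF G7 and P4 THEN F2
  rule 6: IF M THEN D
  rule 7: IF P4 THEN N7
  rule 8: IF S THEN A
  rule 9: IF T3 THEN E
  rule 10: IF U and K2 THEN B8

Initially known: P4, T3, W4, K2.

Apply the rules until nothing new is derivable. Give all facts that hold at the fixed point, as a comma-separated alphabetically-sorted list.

Round 1: rule 1 [IF K2 and W4 THEN H5]; rule 7 [IF P4 THEN N7]; rule 9 [IF T3 THEN E]. New: H5, N7, E.
Round 2: rule 3 [IF E THEN U]. New: U.
Round 3: rule 10 [IF U and K2 THEN B8]. New: B8.
Round 4: rule 4 [IF B8 and H5 THEN J5]. New: J5.
Round 5: rule 2 [IF J5 and B8 THEN C]. New: C.

B8, C, E, H5, J5, K2, N7, P4, T3, U, W4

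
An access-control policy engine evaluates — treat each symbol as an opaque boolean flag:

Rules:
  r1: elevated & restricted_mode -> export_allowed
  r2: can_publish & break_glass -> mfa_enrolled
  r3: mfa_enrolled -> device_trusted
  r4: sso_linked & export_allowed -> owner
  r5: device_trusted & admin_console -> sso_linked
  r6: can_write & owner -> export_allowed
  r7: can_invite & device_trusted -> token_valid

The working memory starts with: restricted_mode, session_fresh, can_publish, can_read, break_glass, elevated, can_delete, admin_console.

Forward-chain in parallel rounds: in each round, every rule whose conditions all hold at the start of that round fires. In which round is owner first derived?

Round 1 — r1, r2, derive export_allowed, mfa_enrolled.
Round 2 — r3, derive device_trusted.
Round 3 — r5, derive sso_linked.
Round 4 — r4, derive owner.
owner first appears in round 4.

4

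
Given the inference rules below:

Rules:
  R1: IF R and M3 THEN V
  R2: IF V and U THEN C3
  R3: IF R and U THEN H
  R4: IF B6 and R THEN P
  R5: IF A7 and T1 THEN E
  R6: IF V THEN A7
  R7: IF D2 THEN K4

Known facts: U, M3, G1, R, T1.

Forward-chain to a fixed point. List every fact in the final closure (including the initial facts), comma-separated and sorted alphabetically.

A7, C3, E, G1, H, M3, R, T1, U, V

Round 1 — R1, R3, derive V, H.
Round 2 — R2, R6, derive C3, A7.
Round 3 — R5, derive E.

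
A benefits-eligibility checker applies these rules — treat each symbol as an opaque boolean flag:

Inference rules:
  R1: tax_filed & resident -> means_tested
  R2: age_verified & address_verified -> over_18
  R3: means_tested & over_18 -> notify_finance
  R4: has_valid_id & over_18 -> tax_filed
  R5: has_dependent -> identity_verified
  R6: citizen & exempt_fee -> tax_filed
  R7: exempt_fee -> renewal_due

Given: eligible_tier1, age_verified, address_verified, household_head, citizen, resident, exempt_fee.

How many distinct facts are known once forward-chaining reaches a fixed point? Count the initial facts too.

12

[1] R2 [age_verified & address_verified -> over_18]; R6 [citizen & exempt_fee -> tax_filed]; R7 [exempt_fee -> renewal_due]. ⇒ new: over_18, tax_filed, renewal_due.
[2] R1 [tax_filed & resident -> means_tested]. ⇒ new: means_tested.
[3] R3 [means_tested & over_18 -> notify_finance]. ⇒ new: notify_finance.
Closure: {address_verified, age_verified, citizen, eligible_tier1, exempt_fee, household_head, means_tested, notify_finance, over_18, renewal_due, resident, tax_filed} — 12 facts.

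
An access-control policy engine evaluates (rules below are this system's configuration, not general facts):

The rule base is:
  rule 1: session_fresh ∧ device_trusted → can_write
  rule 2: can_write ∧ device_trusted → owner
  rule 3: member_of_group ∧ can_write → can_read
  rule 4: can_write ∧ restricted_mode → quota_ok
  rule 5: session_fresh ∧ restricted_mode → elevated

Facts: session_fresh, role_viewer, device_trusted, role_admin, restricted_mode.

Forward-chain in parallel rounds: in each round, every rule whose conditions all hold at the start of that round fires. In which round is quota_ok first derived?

2

Round 1 fires rule 1, rule 5, giving can_write, elevated.
Round 2 fires rule 2, rule 4, giving owner, quota_ok.
quota_ok first appears in round 2.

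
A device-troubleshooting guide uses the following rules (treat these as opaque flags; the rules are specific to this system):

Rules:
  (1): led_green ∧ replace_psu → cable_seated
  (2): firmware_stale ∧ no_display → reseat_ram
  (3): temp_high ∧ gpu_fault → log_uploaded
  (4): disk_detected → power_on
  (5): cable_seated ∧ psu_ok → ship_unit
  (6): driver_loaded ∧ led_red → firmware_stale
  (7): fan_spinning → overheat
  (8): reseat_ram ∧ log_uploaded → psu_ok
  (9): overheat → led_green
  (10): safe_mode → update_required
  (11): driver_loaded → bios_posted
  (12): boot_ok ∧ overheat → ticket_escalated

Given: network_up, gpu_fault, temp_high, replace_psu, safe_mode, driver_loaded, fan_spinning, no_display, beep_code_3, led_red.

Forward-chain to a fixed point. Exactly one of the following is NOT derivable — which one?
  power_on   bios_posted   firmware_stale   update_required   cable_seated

power_on

Round 1: (3) [temp_high ∧ gpu_fault → log_uploaded]; (6) [driver_loaded ∧ led_red → firmware_stale]; (7) [fan_spinning → overheat]; (10) [safe_mode → update_required]; (11) [driver_loaded → bios_posted]. Adds log_uploaded, firmware_stale, overheat, update_required, bios_posted.
Round 2: (2) [firmware_stale ∧ no_display → reseat_ram]; (9) [overheat → led_green]. Adds reseat_ram, led_green.
Round 3: (1) [led_green ∧ replace_psu → cable_seated]; (8) [reseat_ram ∧ log_uploaded → psu_ok]. Adds cable_seated, psu_ok.
Round 4: (5) [cable_seated ∧ psu_ok → ship_unit]. Adds ship_unit.
Derived: bios_posted (round 1), update_required (round 1), cable_seated (round 3), firmware_stale (round 1). power_on never appears in any round.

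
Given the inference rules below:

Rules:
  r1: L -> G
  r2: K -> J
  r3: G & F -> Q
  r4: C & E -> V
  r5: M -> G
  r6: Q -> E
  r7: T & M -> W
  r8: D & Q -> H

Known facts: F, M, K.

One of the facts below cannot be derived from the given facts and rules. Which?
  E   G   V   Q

Round 1 fires r2, r5, giving J, G.
Round 2 fires r3, giving Q.
Round 3 fires r6, giving E.
Derived: Q (round 2), G (round 1), E (round 3). V never appears in any round.

V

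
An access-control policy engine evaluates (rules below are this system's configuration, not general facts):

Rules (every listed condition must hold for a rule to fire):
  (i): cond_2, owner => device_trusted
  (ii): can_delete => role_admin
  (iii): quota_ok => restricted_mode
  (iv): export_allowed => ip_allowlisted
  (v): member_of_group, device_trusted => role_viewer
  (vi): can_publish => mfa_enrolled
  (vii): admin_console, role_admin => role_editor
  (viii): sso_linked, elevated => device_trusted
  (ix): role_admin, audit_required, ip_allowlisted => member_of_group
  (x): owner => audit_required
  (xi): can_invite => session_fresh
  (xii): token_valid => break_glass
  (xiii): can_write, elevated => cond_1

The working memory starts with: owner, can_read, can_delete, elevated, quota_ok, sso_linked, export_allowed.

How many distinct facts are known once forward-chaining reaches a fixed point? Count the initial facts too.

14

Round 1 — (ii), (iii), (iv), (viii), (x), derive role_admin, restricted_mode, ip_allowlisted, device_trusted, audit_required.
Round 2 — (ix), derive member_of_group.
Round 3 — (v), derive role_viewer.
Closure: {audit_required, can_delete, can_read, device_trusted, elevated, export_allowed, ip_allowlisted, member_of_group, owner, quota_ok, restricted_mode, role_admin, role_viewer, sso_linked} — 14 facts.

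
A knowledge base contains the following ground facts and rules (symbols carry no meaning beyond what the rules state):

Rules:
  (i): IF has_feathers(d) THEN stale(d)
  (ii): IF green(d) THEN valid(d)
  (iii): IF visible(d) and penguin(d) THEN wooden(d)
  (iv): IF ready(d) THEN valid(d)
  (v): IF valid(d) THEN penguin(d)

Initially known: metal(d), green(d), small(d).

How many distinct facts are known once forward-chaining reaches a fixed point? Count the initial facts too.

Round 1: (ii) [IF green(d) THEN valid(d)]. New: valid(d).
Round 2: (v) [IF valid(d) THEN penguin(d)]. New: penguin(d).
Closure: {green(d), metal(d), penguin(d), small(d), valid(d)} — 5 facts.

5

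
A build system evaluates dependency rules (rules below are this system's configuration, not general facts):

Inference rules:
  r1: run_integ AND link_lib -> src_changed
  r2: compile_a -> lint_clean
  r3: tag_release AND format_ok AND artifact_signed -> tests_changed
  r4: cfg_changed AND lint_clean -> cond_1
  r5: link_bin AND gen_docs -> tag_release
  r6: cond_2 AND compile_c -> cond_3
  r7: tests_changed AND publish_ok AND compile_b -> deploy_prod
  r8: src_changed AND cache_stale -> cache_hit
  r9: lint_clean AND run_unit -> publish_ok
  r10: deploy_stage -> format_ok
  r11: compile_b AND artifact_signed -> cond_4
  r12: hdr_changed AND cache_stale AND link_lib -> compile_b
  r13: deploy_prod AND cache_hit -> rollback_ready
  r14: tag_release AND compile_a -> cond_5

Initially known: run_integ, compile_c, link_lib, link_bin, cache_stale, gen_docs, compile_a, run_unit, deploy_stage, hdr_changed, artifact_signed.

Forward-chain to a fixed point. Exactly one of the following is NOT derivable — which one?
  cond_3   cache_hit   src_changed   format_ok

Round 1 fires r1, r2, r5, r10, r12, giving src_changed, lint_clean, tag_release, format_ok, compile_b.
Round 2 fires r3, r8, r9, r11, r14, giving tests_changed, cache_hit, publish_ok, cond_4, cond_5.
Round 3 fires r7, giving deploy_prod.
Round 4 fires r13, giving rollback_ready.
Derived: format_ok (round 1), cache_hit (round 2), src_changed (round 1). cond_3 never appears in any round.

cond_3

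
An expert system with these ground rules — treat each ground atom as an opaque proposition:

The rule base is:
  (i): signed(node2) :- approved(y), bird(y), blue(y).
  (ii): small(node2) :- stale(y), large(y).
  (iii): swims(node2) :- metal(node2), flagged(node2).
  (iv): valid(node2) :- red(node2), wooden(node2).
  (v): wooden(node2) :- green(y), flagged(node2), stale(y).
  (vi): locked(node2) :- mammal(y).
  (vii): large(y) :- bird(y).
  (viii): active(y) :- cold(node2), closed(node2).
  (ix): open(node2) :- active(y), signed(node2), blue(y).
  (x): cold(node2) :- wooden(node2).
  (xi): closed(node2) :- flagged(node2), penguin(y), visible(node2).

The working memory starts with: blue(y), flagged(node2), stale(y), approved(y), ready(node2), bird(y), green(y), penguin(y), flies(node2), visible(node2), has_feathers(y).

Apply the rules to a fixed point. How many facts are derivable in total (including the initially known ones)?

19

Round 1 — (i), (v), (vii), (xi), derive signed(node2), wooden(node2), large(y), closed(node2).
Round 2 — (ii), (x), derive small(node2), cold(node2).
Round 3 — (viii), derive active(y).
Round 4 — (ix), derive open(node2).
Closure: {active(y), approved(y), bird(y), blue(y), closed(node2), cold(node2), flagged(node2), flies(node2), green(y), has_feathers(y), large(y), open(node2), penguin(y), ready(node2), signed(node2), small(node2), stale(y), visible(node2), wooden(node2)} — 19 facts.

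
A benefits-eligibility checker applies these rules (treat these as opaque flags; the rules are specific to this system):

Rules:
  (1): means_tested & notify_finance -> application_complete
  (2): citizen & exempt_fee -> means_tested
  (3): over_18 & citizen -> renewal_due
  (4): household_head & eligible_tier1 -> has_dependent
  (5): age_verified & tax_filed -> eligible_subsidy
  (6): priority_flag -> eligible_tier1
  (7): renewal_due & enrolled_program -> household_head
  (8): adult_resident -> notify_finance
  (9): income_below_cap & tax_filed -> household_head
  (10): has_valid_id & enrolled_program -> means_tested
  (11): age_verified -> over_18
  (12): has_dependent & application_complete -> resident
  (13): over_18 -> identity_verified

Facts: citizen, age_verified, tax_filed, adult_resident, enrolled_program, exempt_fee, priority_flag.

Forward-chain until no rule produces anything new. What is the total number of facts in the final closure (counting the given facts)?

Round 1 fires (2), (5), (6), (8), (11), giving means_tested, eligible_subsidy, eligible_tier1, notify_finance, over_18.
Round 2 fires (1), (3), (13), giving application_complete, renewal_due, identity_verified.
Round 3 fires (7), giving household_head.
Round 4 fires (4), giving has_dependent.
Round 5 fires (12), giving resident.
Closure: {adult_resident, age_verified, application_complete, citizen, eligible_subsidy, eligible_tier1, enrolled_program, exempt_fee, has_dependent, household_head, identity_verified, means_tested, notify_finance, over_18, priority_flag, renewal_due, resident, tax_filed} — 18 facts.

18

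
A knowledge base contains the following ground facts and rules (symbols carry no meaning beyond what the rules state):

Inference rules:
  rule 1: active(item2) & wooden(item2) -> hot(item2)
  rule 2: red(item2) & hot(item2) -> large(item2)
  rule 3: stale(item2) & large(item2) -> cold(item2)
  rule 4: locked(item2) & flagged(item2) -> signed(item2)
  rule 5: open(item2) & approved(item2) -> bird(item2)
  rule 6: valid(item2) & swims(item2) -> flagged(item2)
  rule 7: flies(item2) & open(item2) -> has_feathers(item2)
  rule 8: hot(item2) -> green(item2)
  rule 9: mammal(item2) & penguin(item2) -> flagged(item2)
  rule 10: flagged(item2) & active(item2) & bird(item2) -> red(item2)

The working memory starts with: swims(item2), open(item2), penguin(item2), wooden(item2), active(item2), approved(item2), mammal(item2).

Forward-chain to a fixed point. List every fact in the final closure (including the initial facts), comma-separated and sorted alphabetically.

Round 1: rule 1 [active(item2) & wooden(item2) -> hot(item2)]; rule 5 [open(item2) & approved(item2) -> bird(item2)]; rule 9 [mammal(item2) & penguin(item2) -> flagged(item2)]. New: hot(item2), bird(item2), flagged(item2).
Round 2: rule 8 [hot(item2) -> green(item2)]; rule 10 [flagged(item2) & active(item2) & bird(item2) -> red(item2)]. New: green(item2), red(item2).
Round 3: rule 2 [red(item2) & hot(item2) -> large(item2)]. New: large(item2).

active(item2), approved(item2), bird(item2), flagged(item2), green(item2), hot(item2), large(item2), mammal(item2), open(item2), penguin(item2), red(item2), swims(item2), wooden(item2)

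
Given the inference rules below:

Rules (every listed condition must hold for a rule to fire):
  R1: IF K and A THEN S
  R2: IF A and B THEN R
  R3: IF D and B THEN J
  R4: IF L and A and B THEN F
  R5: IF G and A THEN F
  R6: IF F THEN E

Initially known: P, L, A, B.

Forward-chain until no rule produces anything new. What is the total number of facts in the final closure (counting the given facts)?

Round 1: R2 [IF A and B THEN R]; R4 [IF L and A and B THEN F]. Adds R, F.
Round 2: R6 [IF F THEN E]. Adds E.
Closure: {A, B, E, F, L, P, R} — 7 facts.

7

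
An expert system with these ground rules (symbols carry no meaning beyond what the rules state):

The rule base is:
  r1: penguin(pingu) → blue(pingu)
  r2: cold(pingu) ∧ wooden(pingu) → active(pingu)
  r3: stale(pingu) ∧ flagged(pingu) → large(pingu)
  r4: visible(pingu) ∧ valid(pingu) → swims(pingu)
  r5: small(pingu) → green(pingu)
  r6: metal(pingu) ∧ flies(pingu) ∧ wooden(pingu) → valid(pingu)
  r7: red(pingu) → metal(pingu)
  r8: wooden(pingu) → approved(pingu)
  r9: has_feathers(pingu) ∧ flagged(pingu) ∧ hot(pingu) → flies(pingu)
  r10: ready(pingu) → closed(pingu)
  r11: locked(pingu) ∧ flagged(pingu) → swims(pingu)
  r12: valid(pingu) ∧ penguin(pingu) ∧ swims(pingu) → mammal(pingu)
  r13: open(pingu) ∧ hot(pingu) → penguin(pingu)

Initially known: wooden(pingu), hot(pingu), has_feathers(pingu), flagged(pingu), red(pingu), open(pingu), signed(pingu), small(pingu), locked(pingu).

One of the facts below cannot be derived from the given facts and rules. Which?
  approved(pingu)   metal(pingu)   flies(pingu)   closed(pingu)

closed(pingu)

Round 1: r5 [small(pingu) → green(pingu)]; r7 [red(pingu) → metal(pingu)]; r8 [wooden(pingu) → approved(pingu)]; r9 [has_feathers(pingu) ∧ flagged(pingu) ∧ hot(pingu) → flies(pingu)]; r11 [locked(pingu) ∧ flagged(pingu) → swims(pingu)]; r13 [open(pingu) ∧ hot(pingu) → penguin(pingu)]. Adds green(pingu), metal(pingu), approved(pingu), flies(pingu), swims(pingu), penguin(pingu).
Round 2: r1 [penguin(pingu) → blue(pingu)]; r6 [metal(pingu) ∧ flies(pingu) ∧ wooden(pingu) → valid(pingu)]. Adds blue(pingu), valid(pingu).
Round 3: r12 [valid(pingu) ∧ penguin(pingu) ∧ swims(pingu) → mammal(pingu)]. Adds mammal(pingu).
Derived: flies(pingu) (round 1), metal(pingu) (round 1), approved(pingu) (round 1). closed(pingu) never appears in any round.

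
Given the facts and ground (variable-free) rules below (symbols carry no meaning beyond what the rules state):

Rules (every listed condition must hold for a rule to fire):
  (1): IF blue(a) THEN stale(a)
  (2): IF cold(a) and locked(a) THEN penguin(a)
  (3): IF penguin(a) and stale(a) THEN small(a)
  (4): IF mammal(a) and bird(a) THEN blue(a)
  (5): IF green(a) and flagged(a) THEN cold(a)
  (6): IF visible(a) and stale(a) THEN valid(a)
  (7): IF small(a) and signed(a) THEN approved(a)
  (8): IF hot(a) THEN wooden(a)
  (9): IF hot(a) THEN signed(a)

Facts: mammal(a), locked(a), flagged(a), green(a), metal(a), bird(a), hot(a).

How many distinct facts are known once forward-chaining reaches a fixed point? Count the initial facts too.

Round 1: (4) [IF mammal(a) and bird(a) THEN blue(a)]; (5) [IF green(a) and flagged(a) THEN cold(a)]; (8) [IF hot(a) THEN wooden(a)]; (9) [IF hot(a) THEN signed(a)]. Adds blue(a), cold(a), wooden(a), signed(a).
Round 2: (1) [IF blue(a) THEN stale(a)]; (2) [IF cold(a) and locked(a) THEN penguin(a)]. Adds stale(a), penguin(a).
Round 3: (3) [IF penguin(a) and stale(a) THEN small(a)]. Adds small(a).
Round 4: (7) [IF small(a) and signed(a) THEN approved(a)]. Adds approved(a).
Closure: {approved(a), bird(a), blue(a), cold(a), flagged(a), green(a), hot(a), locked(a), mammal(a), metal(a), penguin(a), signed(a), small(a), stale(a), wooden(a)} — 15 facts.

15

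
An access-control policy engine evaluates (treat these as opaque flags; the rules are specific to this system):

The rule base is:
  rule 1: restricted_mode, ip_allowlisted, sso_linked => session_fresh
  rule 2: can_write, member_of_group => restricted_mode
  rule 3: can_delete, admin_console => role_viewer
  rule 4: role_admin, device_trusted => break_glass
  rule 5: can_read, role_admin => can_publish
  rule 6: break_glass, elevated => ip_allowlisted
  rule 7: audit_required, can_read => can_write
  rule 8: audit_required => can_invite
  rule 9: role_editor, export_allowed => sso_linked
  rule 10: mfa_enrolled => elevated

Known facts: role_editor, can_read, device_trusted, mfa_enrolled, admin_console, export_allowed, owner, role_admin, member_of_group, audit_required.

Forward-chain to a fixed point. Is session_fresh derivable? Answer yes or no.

yes

Round 1: rule 4 [role_admin, device_trusted => break_glass]; rule 5 [can_read, role_admin => can_publish]; rule 7 [audit_required, can_read => can_write]; rule 8 [audit_required => can_invite]; rule 9 [role_editor, export_allowed => sso_linked]; rule 10 [mfa_enrolled => elevated]. New: break_glass, can_publish, can_write, can_invite, sso_linked, elevated.
Round 2: rule 2 [can_write, member_of_group => restricted_mode]; rule 6 [break_glass, elevated => ip_allowlisted]. New: restricted_mode, ip_allowlisted.
Round 3: rule 1 [restricted_mode, ip_allowlisted, sso_linked => session_fresh]. New: session_fresh.
session_fresh appears in round 3, so it is derivable.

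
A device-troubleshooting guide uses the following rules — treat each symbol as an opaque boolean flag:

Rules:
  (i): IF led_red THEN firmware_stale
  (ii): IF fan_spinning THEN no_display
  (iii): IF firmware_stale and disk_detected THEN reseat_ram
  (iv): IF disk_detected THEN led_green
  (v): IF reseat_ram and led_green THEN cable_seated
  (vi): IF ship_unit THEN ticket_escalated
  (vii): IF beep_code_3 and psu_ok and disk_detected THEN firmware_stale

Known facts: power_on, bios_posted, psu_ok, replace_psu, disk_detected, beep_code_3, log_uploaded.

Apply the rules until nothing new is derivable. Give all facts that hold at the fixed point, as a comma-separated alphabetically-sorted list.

beep_code_3, bios_posted, cable_seated, disk_detected, firmware_stale, led_green, log_uploaded, power_on, psu_ok, replace_psu, reseat_ram

Round 1: (iv) [IF disk_detected THEN led_green]; (vii) [IF beep_code_3 and psu_ok and disk_detected THEN firmware_stale]. New: led_green, firmware_stale.
Round 2: (iii) [IF firmware_stale and disk_detected THEN reseat_ram]. New: reseat_ram.
Round 3: (v) [IF reseat_ram and led_green THEN cable_seated]. New: cable_seated.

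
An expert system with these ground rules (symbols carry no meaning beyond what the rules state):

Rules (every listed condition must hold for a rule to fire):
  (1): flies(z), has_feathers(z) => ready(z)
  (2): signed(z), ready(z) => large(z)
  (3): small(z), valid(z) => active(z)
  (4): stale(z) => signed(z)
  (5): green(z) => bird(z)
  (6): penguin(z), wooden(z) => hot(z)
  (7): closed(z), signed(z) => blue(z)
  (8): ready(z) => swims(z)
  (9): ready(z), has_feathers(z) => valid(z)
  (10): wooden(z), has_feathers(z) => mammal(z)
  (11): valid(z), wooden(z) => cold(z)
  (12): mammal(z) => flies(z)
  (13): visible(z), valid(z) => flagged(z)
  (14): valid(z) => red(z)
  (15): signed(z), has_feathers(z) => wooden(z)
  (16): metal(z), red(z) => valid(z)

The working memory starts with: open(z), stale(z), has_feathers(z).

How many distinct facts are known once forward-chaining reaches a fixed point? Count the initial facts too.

13

Round 1 fires (4), giving signed(z).
Round 2 fires (15), giving wooden(z).
Round 3 fires (10), giving mammal(z).
Round 4 fires (12), giving flies(z).
Round 5 fires (1), giving ready(z).
Round 6 fires (2), (8), (9), giving large(z), swims(z), valid(z).
Round 7 fires (11), (14), giving cold(z), red(z).
Closure: {cold(z), flies(z), has_feathers(z), large(z), mammal(z), open(z), ready(z), red(z), signed(z), stale(z), swims(z), valid(z), wooden(z)} — 13 facts.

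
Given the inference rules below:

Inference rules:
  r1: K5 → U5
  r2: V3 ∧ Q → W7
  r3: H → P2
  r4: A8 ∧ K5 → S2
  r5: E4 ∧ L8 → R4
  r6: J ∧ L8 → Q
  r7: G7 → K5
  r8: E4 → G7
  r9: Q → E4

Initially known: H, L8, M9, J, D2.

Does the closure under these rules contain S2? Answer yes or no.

Round 1 fires r3, r6, giving P2, Q.
Round 2 fires r9, giving E4.
Round 3 fires r5, r8, giving R4, G7.
Round 4 fires r7, giving K5.
Round 5 fires r1, giving U5.
Fixed point reached. S2 is concluded only by r4; r4 needs A8 (never derived).

no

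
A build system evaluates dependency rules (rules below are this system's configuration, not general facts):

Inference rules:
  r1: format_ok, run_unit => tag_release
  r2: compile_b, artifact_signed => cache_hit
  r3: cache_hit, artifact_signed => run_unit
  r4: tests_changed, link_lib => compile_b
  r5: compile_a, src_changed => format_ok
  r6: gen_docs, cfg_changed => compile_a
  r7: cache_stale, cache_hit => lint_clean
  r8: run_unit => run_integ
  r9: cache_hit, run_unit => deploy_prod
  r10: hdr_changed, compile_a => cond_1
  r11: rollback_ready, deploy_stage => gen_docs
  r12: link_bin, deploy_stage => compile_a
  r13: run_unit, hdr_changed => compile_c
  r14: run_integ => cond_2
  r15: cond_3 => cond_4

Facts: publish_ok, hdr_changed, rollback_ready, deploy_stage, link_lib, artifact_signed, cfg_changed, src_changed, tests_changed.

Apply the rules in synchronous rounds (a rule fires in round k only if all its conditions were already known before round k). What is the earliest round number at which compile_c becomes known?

Round 1: r4 [tests_changed, link_lib => compile_b]; r11 [rollback_ready, deploy_stage => gen_docs]. New: compile_b, gen_docs.
Round 2: r2 [compile_b, artifact_signed => cache_hit]; r6 [gen_docs, cfg_changed => compile_a]. New: cache_hit, compile_a.
Round 3: r3 [cache_hit, artifact_signed => run_unit]; r5 [compile_a, src_changed => format_ok]; r10 [hdr_changed, compile_a => cond_1]. New: run_unit, format_ok, cond_1.
Round 4: r1 [format_ok, run_unit => tag_release]; r8 [run_unit => run_integ]; r9 [cache_hit, run_unit => deploy_prod]; r13 [run_unit, hdr_changed => compile_c]. New: tag_release, run_integ, deploy_prod, compile_c.
compile_c first appears in round 4.

4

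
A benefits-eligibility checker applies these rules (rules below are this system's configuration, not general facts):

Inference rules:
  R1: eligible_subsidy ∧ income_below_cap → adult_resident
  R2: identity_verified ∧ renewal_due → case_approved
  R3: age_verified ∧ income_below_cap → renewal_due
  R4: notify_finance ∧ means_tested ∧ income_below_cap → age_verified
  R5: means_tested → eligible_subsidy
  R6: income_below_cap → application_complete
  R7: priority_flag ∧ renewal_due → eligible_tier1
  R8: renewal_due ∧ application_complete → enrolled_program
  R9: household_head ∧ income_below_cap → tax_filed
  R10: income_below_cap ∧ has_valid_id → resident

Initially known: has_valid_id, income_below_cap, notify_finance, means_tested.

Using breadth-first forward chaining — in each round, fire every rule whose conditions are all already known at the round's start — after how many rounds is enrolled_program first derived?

[1] R4 [notify_finance ∧ means_tested ∧ income_below_cap → age_verified]; R5 [means_tested → eligible_subsidy]; R6 [income_below_cap → application_complete]; R10 [income_below_cap ∧ has_valid_id → resident]. ⇒ new: age_verified, eligible_subsidy, application_complete, resident.
[2] R1 [eligible_subsidy ∧ income_below_cap → adult_resident]; R3 [age_verified ∧ income_below_cap → renewal_due]. ⇒ new: adult_resident, renewal_due.
[3] R8 [renewal_due ∧ application_complete → enrolled_program]. ⇒ new: enrolled_program.
enrolled_program first appears in round 3.

3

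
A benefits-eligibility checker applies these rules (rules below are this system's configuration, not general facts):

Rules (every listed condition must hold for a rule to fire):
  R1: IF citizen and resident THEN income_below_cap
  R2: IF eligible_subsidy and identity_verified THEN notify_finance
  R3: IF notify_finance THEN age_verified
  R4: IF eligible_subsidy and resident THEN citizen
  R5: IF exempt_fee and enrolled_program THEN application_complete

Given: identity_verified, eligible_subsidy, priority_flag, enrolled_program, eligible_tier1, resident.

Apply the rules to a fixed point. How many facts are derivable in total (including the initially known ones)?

10

Round 1: R2 [IF eligible_subsidy and identity_verified THEN notify_finance]; R4 [IF eligible_subsidy and resident THEN citizen]. Adds notify_finance, citizen.
Round 2: R1 [IF citizen and resident THEN income_below_cap]; R3 [IF notify_finance THEN age_verified]. Adds income_below_cap, age_verified.
Closure: {age_verified, citizen, eligible_subsidy, eligible_tier1, enrolled_program, identity_verified, income_below_cap, notify_finance, priority_flag, resident} — 10 facts.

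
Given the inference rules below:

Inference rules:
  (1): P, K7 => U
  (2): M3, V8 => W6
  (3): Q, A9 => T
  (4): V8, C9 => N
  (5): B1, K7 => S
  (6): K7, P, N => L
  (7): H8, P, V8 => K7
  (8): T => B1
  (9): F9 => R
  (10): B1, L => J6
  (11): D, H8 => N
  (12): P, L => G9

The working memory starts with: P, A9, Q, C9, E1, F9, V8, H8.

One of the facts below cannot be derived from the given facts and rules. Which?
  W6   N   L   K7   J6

W6

Round 1: (3) [Q, A9 => T]; (4) [V8, C9 => N]; (7) [H8, P, V8 => K7]; (9) [F9 => R]. Adds T, N, K7, R.
Round 2: (1) [P, K7 => U]; (6) [K7, P, N => L]; (8) [T => B1]. Adds U, L, B1.
Round 3: (5) [B1, K7 => S]; (10) [B1, L => J6]; (12) [P, L => G9]. Adds S, J6, G9.
Derived: K7 (round 1), L (round 2), J6 (round 3), N (round 1). W6 never appears in any round.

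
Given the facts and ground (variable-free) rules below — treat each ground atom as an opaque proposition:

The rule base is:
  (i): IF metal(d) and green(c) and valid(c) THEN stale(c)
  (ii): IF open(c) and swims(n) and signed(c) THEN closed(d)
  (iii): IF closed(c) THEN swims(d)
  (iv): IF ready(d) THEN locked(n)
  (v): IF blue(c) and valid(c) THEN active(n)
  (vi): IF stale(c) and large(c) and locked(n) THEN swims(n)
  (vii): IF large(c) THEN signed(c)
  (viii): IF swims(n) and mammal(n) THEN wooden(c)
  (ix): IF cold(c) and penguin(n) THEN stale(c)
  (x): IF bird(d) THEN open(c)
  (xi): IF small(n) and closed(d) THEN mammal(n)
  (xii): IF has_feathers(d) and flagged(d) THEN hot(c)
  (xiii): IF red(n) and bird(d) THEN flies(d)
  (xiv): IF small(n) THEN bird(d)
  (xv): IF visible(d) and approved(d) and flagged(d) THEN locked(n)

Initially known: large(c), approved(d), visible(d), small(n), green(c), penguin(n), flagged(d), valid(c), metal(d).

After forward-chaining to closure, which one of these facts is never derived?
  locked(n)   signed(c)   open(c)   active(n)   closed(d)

active(n)

[1] (i) [IF metal(d) and green(c) and valid(c) THEN stale(c)]; (vii) [IF large(c) THEN signed(c)]; (xiv) [IF small(n) THEN bird(d)]; (xv) [IF visible(d) and approved(d) and flagged(d) THEN locked(n)]. ⇒ new: stale(c), signed(c), bird(d), locked(n).
[2] (vi) [IF stale(c) and large(c) and locked(n) THEN swims(n)]; (x) [IF bird(d) THEN open(c)]. ⇒ new: swims(n), open(c).
[3] (ii) [IF open(c) and swims(n) and signed(c) THEN closed(d)]. ⇒ new: closed(d).
[4] (xi) [IF small(n) and closed(d) THEN mammal(n)]. ⇒ new: mammal(n).
[5] (viii) [IF swims(n) and mammal(n) THEN wooden(c)]. ⇒ new: wooden(c).
Derived: open(c) (round 2), locked(n) (round 1), signed(c) (round 1), closed(d) (round 3). active(n) never appears in any round.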